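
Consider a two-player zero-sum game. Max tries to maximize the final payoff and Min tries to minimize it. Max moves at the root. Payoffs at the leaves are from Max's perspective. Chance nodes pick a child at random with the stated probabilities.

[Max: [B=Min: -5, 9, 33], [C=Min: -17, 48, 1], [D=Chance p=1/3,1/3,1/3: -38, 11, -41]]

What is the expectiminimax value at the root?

-5

B (Min): min(-5, 9, 33) = -5
C (Min): min(-17, 48, 1) = -17
D (Chance): 1/3·-38 + 1/3·11 + 1/3·-41 = -22.67
Root (Max): max(-5, -17, -22.67) = -5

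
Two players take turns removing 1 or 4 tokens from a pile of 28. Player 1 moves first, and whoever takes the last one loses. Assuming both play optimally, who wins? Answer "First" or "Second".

Compute winning (W) and losing (L) positions by backward induction:
i:   0  1  2  3  4  5  6  7  8  9 10 11 12 13 14 15 16 17 18 19 20 21 22 23 24 25 26 27 28
     W  L  W  L  W  W  L  W  L  W  W  L  W  L  W  W  L  W  L  W  W  L  W  L  W  W  L  W  L
Position 28 is L, so the second player wins.

Second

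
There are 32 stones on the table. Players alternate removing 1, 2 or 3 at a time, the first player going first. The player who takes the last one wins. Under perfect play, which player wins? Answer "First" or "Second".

i:   0  1  2  3  4  5  6  7  8  9 10 11 12 13 14 15 16 17 18 19 20 21 22 23 24 25 26 27 28 29 30 31 32
     L  W  W  W  L  W  W  W  L  W  W  W  L  W  W  W  L  W  W  W  L  W  W  W  L  W  W  W  L  W  W  W  L
Position 32 is L, so the second player wins.

Second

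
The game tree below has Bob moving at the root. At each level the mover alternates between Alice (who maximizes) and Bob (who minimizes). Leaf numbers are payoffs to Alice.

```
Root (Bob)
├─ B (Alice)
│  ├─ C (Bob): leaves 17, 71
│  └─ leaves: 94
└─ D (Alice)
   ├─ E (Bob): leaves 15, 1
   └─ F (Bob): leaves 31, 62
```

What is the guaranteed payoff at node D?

31

E: min(15, 1) = 1
F: min(31, 62) = 31
D: max(1, 31) = 31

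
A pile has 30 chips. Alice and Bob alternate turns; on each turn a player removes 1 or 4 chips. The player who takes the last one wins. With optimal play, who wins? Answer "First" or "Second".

Compute winning (W) and losing (L) positions by backward induction:
i:   0  1  2  3  4  5  6  7  8  9 10 11 12 13 14 15 16 17 18 19 20 21 22 23 24 25 26 27 28 29 30
     L  W  L  W  W  L  W  L  W  W  L  W  L  W  W  L  W  L  W  W  L  W  L  W  W  L  W  L  W  W  L
Position 30 is L, so the second player wins.

Second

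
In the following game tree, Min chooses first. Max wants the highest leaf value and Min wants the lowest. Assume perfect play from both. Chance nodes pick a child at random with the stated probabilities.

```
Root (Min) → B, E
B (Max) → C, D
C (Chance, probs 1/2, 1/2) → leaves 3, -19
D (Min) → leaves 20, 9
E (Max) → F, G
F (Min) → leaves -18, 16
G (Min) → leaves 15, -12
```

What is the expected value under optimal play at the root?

-12

C (Chance): 1/2·3 + 1/2·-19 = -8
D (Min): min(20, 9) = 9
B (Max): max(-8, 9) = 9
F (Min): min(-18, 16) = -18
G (Min): min(15, -12) = -12
E (Max): max(-18, -12) = -12
Root (Min): min(9, -12) = -12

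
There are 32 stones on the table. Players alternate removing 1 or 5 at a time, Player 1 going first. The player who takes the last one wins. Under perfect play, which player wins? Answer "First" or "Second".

i:   0  1  2  3  4  5  6  7  8  9 10 11 12 13 14 15 16 17 18 19 20 21 22 23 24 25 26 27 28 29 30 31 32
     L  W  L  W  L  W  L  W  L  W  L  W  L  W  L  W  L  W  L  W  L  W  L  W  L  W  L  W  L  W  L  W  L
Position 32 is L, so the second player wins.

Second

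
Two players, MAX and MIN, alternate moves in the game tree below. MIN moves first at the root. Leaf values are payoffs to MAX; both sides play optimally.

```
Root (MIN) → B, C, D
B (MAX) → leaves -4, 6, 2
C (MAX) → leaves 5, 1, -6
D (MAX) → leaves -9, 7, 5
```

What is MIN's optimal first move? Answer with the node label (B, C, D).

C

B (MAX): max(-4, 6, 2) = 6
C (MAX): max(5, 1, -6) = 5
D (MAX): max(-9, 7, 5) = 7
Root (MIN): min(6, 5, 7) = 5
MIN picks the child with the lowest value: C (value 5).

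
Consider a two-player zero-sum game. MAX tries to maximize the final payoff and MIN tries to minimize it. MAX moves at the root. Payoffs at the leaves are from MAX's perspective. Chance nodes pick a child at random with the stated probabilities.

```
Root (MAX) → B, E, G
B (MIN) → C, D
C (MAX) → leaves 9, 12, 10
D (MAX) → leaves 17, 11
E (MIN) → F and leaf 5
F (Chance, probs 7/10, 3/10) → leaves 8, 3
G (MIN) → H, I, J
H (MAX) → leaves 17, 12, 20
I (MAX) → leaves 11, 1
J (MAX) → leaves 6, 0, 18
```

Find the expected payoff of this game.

12

C (MAX): max(9, 12, 10) = 12
D (MAX): max(17, 11) = 17
B (MIN): min(12, 17) = 12
F (Chance): 7/10·8 + 3/10·3 = 6.5
E (MIN): min(6.5, 5) = 5
H (MAX): max(17, 12, 20) = 20
I (MAX): max(11, 1) = 11
J (MAX): max(6, 0, 18) = 18
G (MIN): min(20, 11, 18) = 11
Root (MAX): max(12, 5, 11) = 12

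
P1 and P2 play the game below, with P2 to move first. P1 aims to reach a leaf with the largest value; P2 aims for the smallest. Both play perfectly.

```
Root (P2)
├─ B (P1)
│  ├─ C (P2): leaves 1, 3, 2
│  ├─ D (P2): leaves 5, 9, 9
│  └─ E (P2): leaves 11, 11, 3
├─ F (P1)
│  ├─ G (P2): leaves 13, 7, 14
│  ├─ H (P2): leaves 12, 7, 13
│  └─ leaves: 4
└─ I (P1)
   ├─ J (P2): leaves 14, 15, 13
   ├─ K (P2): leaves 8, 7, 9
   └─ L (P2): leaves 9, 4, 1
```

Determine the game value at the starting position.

5

C (P2): min(1, 3, 2) = 1
D (P2): min(5, 9, 9) = 5
E (P2): min(11, 11, 3) = 3
B (P1): max(1, 5, 3) = 5
G (P2): min(13, 7, 14) = 7
H (P2): min(12, 7, 13) = 7
F (P1): max(7, 7, 4) = 7
J (P2): min(14, 15, 13) = 13
K (P2): min(8, 7, 9) = 7
L (P2): min(9, 4, 1) = 1
I (P1): max(13, 7, 1) = 13
Root (P2): min(5, 7, 13) = 5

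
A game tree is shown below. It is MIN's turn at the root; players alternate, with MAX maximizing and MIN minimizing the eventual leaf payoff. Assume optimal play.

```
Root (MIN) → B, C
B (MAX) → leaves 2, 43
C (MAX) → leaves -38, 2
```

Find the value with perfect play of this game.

B (MAX): max(2, 43) = 43
C (MAX): max(-38, 2) = 2
Root (MIN): min(43, 2) = 2

2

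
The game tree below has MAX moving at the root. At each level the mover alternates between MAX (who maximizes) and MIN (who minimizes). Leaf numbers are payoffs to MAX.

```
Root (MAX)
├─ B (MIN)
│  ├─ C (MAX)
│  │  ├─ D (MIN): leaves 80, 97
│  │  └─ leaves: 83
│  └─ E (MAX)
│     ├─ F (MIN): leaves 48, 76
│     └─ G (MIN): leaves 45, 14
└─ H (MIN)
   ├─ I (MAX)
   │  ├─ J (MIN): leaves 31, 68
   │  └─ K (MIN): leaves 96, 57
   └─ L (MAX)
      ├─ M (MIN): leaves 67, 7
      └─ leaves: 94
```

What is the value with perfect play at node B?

D: min(80, 97) = 80
C: max(80, 83) = 83
F: min(48, 76) = 48
G: min(45, 14) = 14
E: max(48, 14) = 48
B: min(83, 48) = 48

48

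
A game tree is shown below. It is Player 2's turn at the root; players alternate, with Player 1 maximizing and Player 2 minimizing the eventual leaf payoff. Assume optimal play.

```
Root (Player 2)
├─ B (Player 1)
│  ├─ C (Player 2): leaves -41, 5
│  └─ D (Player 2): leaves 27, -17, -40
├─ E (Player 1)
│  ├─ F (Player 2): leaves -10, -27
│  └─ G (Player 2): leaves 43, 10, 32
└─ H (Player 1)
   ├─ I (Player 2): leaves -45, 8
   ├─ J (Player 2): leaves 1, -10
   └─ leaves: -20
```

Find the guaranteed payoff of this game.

C (Player 2): min(-41, 5) = -41
D (Player 2): min(27, -17, -40) = -40
B (Player 1): max(-41, -40) = -40
F (Player 2): min(-10, -27) = -27
G (Player 2): min(43, 10, 32) = 10
E (Player 1): max(-27, 10) = 10
I (Player 2): min(-45, 8) = -45
J (Player 2): min(1, -10) = -10
H (Player 1): max(-45, -10, -20) = -10
Root (Player 2): min(-40, 10, -10) = -40

-40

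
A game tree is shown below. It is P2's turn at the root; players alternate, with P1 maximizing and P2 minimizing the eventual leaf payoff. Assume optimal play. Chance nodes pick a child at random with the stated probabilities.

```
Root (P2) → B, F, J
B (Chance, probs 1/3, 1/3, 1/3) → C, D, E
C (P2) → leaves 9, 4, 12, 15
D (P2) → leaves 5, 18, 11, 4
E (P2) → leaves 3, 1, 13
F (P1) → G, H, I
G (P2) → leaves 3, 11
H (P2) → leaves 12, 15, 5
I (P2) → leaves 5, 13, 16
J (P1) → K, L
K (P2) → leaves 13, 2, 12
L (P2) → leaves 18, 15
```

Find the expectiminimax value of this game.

3

C (P2): min(9, 4, 12, 15) = 4
D (P2): min(5, 18, 11, 4) = 4
E (P2): min(3, 1, 13) = 1
B (Chance): 1/3·4 + 1/3·4 + 1/3·1 = 3
G (P2): min(3, 11) = 3
H (P2): min(12, 15, 5) = 5
I (P2): min(5, 13, 16) = 5
F (P1): max(3, 5, 5) = 5
K (P2): min(13, 2, 12) = 2
L (P2): min(18, 15) = 15
J (P1): max(2, 15) = 15
Root (P2): min(3, 5, 15) = 3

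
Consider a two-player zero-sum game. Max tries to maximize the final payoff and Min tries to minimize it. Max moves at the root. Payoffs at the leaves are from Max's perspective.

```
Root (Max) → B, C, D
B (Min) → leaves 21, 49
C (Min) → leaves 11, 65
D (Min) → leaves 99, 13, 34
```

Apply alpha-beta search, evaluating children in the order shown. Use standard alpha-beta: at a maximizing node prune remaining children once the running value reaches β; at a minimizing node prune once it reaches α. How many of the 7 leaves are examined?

5

B [α=-∞,β=+∞]: v=21
C [α=21,β=+∞]: v=11 after child 1 ≤ α → α-cutoff, skip 1
D [α=21,β=+∞]: v=13 after child 2 ≤ α → α-cutoff, skip 1
Root [α=-∞,β=+∞]: v=21
Leaves evaluated: 5 of 7.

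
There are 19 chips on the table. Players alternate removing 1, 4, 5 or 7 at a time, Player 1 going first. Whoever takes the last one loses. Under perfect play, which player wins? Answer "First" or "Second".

Second

Compute winning (W) and losing (L) positions by backward induction:
i:   0  1  2  3  4  5  6  7  8  9 10 11 12 13 14 15 16 17 18 19
     W  L  W  L  W  W  W  W  W  L  W  L  W  W  W  W  W  L  W  L
Position 19 is L, so the second player wins.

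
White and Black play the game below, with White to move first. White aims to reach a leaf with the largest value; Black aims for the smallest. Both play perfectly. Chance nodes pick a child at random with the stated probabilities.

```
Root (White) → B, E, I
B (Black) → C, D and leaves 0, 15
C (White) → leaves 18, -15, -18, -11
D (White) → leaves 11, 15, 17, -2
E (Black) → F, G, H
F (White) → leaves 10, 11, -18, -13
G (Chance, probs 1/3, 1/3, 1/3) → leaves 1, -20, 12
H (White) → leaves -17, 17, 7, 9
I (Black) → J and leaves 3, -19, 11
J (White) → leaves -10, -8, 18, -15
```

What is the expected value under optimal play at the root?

C (White): max(18, -15, -18, -11) = 18
D (White): max(11, 15, 17, -2) = 17
B (Black): min(18, 17, 0, 15) = 0
F (White): max(10, 11, -18, -13) = 11
G (Chance): 1/3·1 + 1/3·-20 + 1/3·12 = -2.33
H (White): max(-17, 17, 7, 9) = 17
E (Black): min(11, -2.33, 17) = -2.33
J (White): max(-10, -8, 18, -15) = 18
I (Black): min(18, 3, -19, 11) = -19
Root (White): max(0, -2.33, -19) = 0

0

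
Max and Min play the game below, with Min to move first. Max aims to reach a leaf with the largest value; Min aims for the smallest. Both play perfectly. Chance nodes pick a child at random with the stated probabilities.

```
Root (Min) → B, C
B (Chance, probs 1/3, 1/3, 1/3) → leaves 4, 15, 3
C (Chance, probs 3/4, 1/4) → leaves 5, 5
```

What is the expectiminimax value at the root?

B (Chance): 1/3·4 + 1/3·15 + 1/3·3 = 7.33
C (Chance): 3/4·5 + 1/4·5 = 5
Root (Min): min(7.33, 5) = 5

5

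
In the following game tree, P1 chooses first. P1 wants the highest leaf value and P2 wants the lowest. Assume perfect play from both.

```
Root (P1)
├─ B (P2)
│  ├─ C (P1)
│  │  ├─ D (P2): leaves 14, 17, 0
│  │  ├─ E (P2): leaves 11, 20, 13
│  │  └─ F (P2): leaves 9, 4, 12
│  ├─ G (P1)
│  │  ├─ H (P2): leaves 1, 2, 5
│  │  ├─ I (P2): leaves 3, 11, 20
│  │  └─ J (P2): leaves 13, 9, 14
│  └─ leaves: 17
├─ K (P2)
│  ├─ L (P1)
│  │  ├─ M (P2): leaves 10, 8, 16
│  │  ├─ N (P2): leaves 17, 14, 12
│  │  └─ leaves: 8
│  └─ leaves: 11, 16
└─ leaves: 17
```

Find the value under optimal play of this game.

D (P2): min(14, 17, 0) = 0
E (P2): min(11, 20, 13) = 11
F (P2): min(9, 4, 12) = 4
C (P1): max(0, 11, 4) = 11
H (P2): min(1, 2, 5) = 1
I (P2): min(3, 11, 20) = 3
J (P2): min(13, 9, 14) = 9
G (P1): max(1, 3, 9) = 9
B (P2): min(11, 9, 17) = 9
M (P2): min(10, 8, 16) = 8
N (P2): min(17, 14, 12) = 12
L (P1): max(8, 12, 8) = 12
K (P2): min(12, 11, 16) = 11
Root (P1): max(9, 11, 17) = 17

17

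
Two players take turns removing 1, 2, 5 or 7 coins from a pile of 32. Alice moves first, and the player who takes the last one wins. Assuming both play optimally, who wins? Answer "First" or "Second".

i:   0  1  2  3  4  5  6  7  8  9 10 11 12 13 14 15 16 17 18 19 20 21 22 23 24 25 26 27 28 29 30 31 32
     L  W  W  L  W  W  L  W  W  L  W  W  L  W  W  L  W  W  L  W  W  L  W  W  L  W  W  L  W  W  L  W  W
Position 32 is W, so the first player wins.

First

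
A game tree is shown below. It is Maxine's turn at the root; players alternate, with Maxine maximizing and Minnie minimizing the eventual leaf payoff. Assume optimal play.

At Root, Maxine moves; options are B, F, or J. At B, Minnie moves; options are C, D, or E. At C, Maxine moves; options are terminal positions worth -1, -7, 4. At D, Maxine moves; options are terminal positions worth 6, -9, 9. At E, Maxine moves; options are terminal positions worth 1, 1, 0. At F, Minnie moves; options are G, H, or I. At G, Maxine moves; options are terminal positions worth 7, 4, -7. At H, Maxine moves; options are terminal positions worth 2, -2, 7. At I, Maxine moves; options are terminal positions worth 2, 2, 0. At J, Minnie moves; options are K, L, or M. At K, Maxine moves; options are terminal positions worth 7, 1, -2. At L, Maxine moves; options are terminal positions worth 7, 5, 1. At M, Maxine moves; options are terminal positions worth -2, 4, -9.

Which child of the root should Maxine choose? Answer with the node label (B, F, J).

C (Maxine): max(-1, -7, 4) = 4
D (Maxine): max(6, -9, 9) = 9
E (Maxine): max(1, 1, 0) = 1
B (Minnie): min(4, 9, 1) = 1
G (Maxine): max(7, 4, -7) = 7
H (Maxine): max(2, -2, 7) = 7
I (Maxine): max(2, 2, 0) = 2
F (Minnie): min(7, 7, 2) = 2
K (Maxine): max(7, 1, -2) = 7
L (Maxine): max(7, 5, 1) = 7
M (Maxine): max(-2, 4, -9) = 4
J (Minnie): min(7, 7, 4) = 4
Root (Maxine): max(1, 2, 4) = 4
Maxine picks the child with the highest value: J (value 4).

J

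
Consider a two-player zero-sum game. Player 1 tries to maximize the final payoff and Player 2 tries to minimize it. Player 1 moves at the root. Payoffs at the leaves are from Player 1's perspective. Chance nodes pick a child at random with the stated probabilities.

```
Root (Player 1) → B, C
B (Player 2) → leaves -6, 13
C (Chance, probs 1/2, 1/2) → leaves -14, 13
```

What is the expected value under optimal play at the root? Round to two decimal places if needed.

B (Player 2): min(-6, 13) = -6
C (Chance): 1/2·-14 + 1/2·13 = -0.5
Root (Player 1): max(-6, -0.5) = -0.5

-0.5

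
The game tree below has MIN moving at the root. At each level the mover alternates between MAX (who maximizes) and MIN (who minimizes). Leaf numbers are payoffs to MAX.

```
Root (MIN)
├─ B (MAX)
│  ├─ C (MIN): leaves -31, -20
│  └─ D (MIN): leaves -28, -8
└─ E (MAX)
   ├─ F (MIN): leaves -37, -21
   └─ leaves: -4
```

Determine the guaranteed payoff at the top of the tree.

-28

C (MIN): min(-31, -20) = -31
D (MIN): min(-28, -8) = -28
B (MAX): max(-31, -28) = -28
F (MIN): min(-37, -21) = -37
E (MAX): max(-37, -4) = -4
Root (MIN): min(-28, -4) = -28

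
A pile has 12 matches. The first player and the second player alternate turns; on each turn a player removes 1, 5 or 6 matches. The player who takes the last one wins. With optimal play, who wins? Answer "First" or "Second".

First

Compute winning (W) and losing (L) positions by backward induction:
i:   0  1  2  3  4  5  6  7  8  9 10 11 12
     L  W  L  W  L  W  W  W  W  W  W  L  W
Position 12 is W, so the first player wins.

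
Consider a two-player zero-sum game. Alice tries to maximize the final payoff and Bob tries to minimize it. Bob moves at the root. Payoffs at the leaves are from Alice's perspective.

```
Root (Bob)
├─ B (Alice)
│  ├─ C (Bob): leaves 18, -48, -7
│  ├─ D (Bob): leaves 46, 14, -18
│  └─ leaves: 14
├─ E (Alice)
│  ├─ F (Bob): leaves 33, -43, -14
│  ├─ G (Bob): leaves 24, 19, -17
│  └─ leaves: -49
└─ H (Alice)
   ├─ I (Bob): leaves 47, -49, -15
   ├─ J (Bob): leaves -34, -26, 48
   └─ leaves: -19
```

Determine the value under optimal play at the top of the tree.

C (Bob): min(18, -48, -7) = -48
D (Bob): min(46, 14, -18) = -18
B (Alice): max(-48, -18, 14) = 14
F (Bob): min(33, -43, -14) = -43
G (Bob): min(24, 19, -17) = -17
E (Alice): max(-43, -17, -49) = -17
I (Bob): min(47, -49, -15) = -49
J (Bob): min(-34, -26, 48) = -34
H (Alice): max(-49, -34, -19) = -19
Root (Bob): min(14, -17, -19) = -19

-19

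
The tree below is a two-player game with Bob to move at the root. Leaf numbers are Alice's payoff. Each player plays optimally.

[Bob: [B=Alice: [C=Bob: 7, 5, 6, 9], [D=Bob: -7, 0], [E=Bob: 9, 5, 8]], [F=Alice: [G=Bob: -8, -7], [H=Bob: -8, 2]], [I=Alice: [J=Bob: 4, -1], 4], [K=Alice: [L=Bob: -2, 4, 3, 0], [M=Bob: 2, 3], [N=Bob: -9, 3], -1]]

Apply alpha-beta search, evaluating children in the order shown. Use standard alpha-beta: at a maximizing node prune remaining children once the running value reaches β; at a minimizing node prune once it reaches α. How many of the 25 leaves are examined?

C [α=-∞,β=+∞]: v=5
D [α=5,β=+∞]: v=-7 after child 1 ≤ α → α-cutoff, skip 1
E [α=5,β=+∞]: v=5 after child 2 ≤ α → α-cutoff, skip 1
B [α=-∞,β=+∞]: v=5
G [α=-∞,β=5]: v=-8
H [α=-8,β=5]: v=-8 after child 1 ≤ α → α-cutoff, skip 1
F [α=-∞,β=5]: v=-8
J [α=-∞,β=-8]: v=-1
I [α=-∞,β=-8]: v=-1 after child 1 ≥ β → β-cutoff, skip 1
L [α=-∞,β=-8]: v=-2
K [α=-∞,β=-8]: v=-2 after child 1 ≥ β → β-cutoff, skip 3
Root [α=-∞,β=+∞]: v=-8
Leaves evaluated: 16 of 25.

16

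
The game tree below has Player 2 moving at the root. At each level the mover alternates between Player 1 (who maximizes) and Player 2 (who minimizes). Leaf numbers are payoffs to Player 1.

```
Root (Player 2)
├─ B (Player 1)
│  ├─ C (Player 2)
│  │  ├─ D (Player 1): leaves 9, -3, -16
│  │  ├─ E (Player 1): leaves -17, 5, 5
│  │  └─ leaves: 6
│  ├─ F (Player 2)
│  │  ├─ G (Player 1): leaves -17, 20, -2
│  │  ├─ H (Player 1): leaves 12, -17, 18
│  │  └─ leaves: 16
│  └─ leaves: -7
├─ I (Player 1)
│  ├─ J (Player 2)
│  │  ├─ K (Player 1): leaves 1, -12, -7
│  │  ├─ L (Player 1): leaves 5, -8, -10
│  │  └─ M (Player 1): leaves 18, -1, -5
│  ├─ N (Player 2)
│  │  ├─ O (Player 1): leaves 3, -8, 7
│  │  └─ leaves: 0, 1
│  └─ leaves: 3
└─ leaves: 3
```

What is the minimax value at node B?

D: max(9, -3, -16) = 9
E: max(-17, 5, 5) = 5
C: min(9, 5, 6) = 5
G: max(-17, 20, -2) = 20
H: max(12, -17, 18) = 18
F: min(20, 18, 16) = 16
B: max(5, 16, -7) = 16

16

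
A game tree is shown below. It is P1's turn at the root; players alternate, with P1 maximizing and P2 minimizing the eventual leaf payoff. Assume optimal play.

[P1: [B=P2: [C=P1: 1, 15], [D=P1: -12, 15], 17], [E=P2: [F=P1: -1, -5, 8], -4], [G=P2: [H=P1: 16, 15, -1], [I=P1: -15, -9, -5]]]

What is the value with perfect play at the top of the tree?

C (P1): max(1, 15) = 15
D (P1): max(-12, 15) = 15
B (P2): min(15, 15, 17) = 15
F (P1): max(-1, -5, 8) = 8
E (P2): min(8, -4) = -4
H (P1): max(16, 15, -1) = 16
I (P1): max(-15, -9, -5) = -5
G (P2): min(16, -5) = -5
Root (P1): max(15, -4, -5) = 15

15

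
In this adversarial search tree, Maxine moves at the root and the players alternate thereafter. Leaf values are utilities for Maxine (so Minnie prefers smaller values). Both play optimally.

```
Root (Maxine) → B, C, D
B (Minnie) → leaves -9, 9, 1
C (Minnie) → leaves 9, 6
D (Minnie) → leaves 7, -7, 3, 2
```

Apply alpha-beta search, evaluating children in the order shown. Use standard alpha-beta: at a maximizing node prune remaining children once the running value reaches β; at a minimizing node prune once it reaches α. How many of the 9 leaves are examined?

7

B [α=-∞,β=+∞]: v=-9
C [α=-9,β=+∞]: v=6
D [α=6,β=+∞]: v=-7 after child 2 ≤ α → α-cutoff, skip 2
Root [α=-∞,β=+∞]: v=6
Leaves evaluated: 7 of 9.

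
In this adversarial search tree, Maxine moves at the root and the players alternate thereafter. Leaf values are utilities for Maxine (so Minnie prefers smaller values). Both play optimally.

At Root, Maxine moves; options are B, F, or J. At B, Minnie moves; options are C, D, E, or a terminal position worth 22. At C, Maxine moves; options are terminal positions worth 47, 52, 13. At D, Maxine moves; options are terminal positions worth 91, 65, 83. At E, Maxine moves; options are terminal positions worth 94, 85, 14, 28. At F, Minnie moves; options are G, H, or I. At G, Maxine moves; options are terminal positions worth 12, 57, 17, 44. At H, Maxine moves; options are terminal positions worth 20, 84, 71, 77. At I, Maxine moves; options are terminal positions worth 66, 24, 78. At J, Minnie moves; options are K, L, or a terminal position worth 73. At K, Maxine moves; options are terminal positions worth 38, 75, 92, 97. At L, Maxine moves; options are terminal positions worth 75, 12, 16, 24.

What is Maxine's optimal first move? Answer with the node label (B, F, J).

J

C (Maxine): max(47, 52, 13) = 52
D (Maxine): max(91, 65, 83) = 91
E (Maxine): max(94, 85, 14, 28) = 94
B (Minnie): min(52, 91, 94, 22) = 22
G (Maxine): max(12, 57, 17, 44) = 57
H (Maxine): max(20, 84, 71, 77) = 84
I (Maxine): max(66, 24, 78) = 78
F (Minnie): min(57, 84, 78) = 57
K (Maxine): max(38, 75, 92, 97) = 97
L (Maxine): max(75, 12, 16, 24) = 75
J (Minnie): min(97, 75, 73) = 73
Root (Maxine): max(22, 57, 73) = 73
Maxine picks the child with the highest value: J (value 73).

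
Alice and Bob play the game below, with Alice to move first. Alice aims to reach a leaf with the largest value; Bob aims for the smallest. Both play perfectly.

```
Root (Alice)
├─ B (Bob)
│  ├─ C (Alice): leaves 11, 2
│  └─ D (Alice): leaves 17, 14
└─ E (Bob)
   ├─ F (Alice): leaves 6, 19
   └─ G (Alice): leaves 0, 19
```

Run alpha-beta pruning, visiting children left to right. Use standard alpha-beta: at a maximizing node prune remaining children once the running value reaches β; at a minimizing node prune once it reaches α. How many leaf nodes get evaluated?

C [α=-∞,β=+∞]: v=11
D [α=-∞,β=11]: v=17 after child 1 ≥ β → β-cutoff, skip 1
B [α=-∞,β=+∞]: v=11
F [α=11,β=+∞]: v=19
G [α=11,β=19]: v=19
E [α=11,β=+∞]: v=19
Root [α=-∞,β=+∞]: v=19
Leaves evaluated: 7 of 8.

7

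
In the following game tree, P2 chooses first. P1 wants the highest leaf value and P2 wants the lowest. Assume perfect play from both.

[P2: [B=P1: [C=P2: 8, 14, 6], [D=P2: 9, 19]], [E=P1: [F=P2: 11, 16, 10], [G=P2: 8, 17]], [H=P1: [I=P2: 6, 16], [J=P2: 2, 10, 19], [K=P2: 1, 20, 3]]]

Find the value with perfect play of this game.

6

C (P2): min(8, 14, 6) = 6
D (P2): min(9, 19) = 9
B (P1): max(6, 9) = 9
F (P2): min(11, 16, 10) = 10
G (P2): min(8, 17) = 8
E (P1): max(10, 8) = 10
I (P2): min(6, 16) = 6
J (P2): min(2, 10, 19) = 2
K (P2): min(1, 20, 3) = 1
H (P1): max(6, 2, 1) = 6
Root (P2): min(9, 10, 6) = 6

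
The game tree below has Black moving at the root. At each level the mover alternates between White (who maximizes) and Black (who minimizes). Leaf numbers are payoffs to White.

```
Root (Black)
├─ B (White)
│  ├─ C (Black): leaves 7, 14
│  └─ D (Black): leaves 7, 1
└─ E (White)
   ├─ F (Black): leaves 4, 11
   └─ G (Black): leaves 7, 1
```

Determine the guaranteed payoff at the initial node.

4

C (Black): min(7, 14) = 7
D (Black): min(7, 1) = 1
B (White): max(7, 1) = 7
F (Black): min(4, 11) = 4
G (Black): min(7, 1) = 1
E (White): max(4, 1) = 4
Root (Black): min(7, 4) = 4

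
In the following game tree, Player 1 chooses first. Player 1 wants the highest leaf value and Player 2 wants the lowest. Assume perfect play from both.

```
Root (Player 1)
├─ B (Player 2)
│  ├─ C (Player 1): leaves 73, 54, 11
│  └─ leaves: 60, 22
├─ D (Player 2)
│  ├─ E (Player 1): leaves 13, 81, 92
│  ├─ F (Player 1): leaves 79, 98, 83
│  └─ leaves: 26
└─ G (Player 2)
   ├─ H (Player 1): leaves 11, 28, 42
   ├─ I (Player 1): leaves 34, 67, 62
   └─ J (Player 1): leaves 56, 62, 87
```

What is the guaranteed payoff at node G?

H: max(11, 28, 42) = 42
I: max(34, 67, 62) = 67
J: max(56, 62, 87) = 87
G: min(42, 67, 87) = 42

42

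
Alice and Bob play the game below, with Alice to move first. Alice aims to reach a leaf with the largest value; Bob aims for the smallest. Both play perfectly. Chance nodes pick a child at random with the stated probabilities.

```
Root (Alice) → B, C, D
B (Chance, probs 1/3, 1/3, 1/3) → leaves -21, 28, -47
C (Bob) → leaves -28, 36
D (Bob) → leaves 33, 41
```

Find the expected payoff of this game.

33

B (Chance): 1/3·-21 + 1/3·28 + 1/3·-47 = -13.33
C (Bob): min(-28, 36) = -28
D (Bob): min(33, 41) = 33
Root (Alice): max(-13.33, -28, 33) = 33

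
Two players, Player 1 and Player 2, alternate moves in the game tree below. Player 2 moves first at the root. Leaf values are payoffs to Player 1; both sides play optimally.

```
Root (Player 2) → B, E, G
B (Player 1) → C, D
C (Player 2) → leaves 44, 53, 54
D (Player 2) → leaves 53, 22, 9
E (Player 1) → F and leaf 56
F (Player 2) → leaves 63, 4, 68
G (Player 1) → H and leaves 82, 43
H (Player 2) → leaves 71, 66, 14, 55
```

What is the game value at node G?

H: min(71, 66, 14, 55) = 14
G: max(14, 82, 43) = 82

82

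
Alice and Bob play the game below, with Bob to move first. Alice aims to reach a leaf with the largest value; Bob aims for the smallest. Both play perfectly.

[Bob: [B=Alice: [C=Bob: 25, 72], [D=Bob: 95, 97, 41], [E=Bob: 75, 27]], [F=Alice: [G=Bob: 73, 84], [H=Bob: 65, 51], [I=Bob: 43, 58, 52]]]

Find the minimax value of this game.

41

C (Bob): min(25, 72) = 25
D (Bob): min(95, 97, 41) = 41
E (Bob): min(75, 27) = 27
B (Alice): max(25, 41, 27) = 41
G (Bob): min(73, 84) = 73
H (Bob): min(65, 51) = 51
I (Bob): min(43, 58, 52) = 43
F (Alice): max(73, 51, 43) = 73
Root (Bob): min(41, 73) = 41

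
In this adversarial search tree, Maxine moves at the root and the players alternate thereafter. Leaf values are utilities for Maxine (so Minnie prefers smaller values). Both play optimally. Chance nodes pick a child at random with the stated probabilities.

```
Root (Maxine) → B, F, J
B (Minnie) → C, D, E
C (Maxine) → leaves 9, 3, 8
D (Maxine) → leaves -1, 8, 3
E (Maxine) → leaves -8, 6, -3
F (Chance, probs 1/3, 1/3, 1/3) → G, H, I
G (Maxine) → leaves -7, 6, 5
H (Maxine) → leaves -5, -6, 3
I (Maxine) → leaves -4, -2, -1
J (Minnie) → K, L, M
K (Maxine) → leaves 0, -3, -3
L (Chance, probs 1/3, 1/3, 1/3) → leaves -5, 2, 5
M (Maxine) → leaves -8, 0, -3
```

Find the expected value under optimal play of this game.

C (Maxine): max(9, 3, 8) = 9
D (Maxine): max(-1, 8, 3) = 8
E (Maxine): max(-8, 6, -3) = 6
B (Minnie): min(9, 8, 6) = 6
G (Maxine): max(-7, 6, 5) = 6
H (Maxine): max(-5, -6, 3) = 3
I (Maxine): max(-4, -2, -1) = -1
F (Chance): 1/3·6 + 1/3·3 + 1/3·-1 = 2.67
K (Maxine): max(0, -3, -3) = 0
L (Chance): 1/3·-5 + 1/3·2 + 1/3·5 = 0.67
M (Maxine): max(-8, 0, -3) = 0
J (Minnie): min(0, 0.67, 0) = 0
Root (Maxine): max(6, 2.67, 0) = 6

6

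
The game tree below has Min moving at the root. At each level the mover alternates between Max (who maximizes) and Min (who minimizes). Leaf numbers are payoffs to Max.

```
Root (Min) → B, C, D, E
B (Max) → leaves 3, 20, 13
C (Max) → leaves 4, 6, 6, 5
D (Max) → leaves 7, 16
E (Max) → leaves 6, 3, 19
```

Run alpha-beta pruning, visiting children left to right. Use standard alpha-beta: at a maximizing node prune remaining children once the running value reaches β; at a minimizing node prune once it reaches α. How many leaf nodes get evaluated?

9

B [α=-∞,β=+∞]: v=20
C [α=-∞,β=20]: v=6
D [α=-∞,β=6]: v=7 after child 1 ≥ β → β-cutoff, skip 1
E [α=-∞,β=6]: v=6 after child 1 ≥ β → β-cutoff, skip 2
Root [α=-∞,β=+∞]: v=6
Leaves evaluated: 9 of 12.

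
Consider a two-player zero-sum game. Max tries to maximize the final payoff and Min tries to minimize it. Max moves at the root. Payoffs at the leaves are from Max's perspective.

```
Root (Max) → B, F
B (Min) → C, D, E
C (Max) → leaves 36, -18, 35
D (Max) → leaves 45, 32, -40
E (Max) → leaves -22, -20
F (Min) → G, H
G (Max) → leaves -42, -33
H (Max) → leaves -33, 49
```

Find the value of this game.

-20

C (Max): max(36, -18, 35) = 36
D (Max): max(45, 32, -40) = 45
E (Max): max(-22, -20) = -20
B (Min): min(36, 45, -20) = -20
G (Max): max(-42, -33) = -33
H (Max): max(-33, 49) = 49
F (Min): min(-33, 49) = -33
Root (Max): max(-20, -33) = -20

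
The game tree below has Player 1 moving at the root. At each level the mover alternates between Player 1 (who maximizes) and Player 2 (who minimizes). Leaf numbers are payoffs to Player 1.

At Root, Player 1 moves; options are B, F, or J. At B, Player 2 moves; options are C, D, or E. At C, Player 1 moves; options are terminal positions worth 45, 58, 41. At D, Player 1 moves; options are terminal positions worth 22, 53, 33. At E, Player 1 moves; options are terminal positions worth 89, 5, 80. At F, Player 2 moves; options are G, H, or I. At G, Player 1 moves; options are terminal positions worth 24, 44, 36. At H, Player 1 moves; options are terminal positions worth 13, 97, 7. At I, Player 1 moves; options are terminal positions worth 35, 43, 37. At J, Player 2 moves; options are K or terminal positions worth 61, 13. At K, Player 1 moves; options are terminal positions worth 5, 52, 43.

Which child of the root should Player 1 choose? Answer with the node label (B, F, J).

C (Player 1): max(45, 58, 41) = 58
D (Player 1): max(22, 53, 33) = 53
E (Player 1): max(89, 5, 80) = 89
B (Player 2): min(58, 53, 89) = 53
G (Player 1): max(24, 44, 36) = 44
H (Player 1): max(13, 97, 7) = 97
I (Player 1): max(35, 43, 37) = 43
F (Player 2): min(44, 97, 43) = 43
K (Player 1): max(5, 52, 43) = 52
J (Player 2): min(52, 61, 13) = 13
Root (Player 1): max(53, 43, 13) = 53
Player 1 picks the child with the highest value: B (value 53).

B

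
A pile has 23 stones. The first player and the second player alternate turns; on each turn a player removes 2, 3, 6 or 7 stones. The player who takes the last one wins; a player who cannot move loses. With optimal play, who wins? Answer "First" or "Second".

Second

Positions where the player to move wins (W) vs loses (L):
i:   0  1  2  3  4  5  6  7  8  9 10 11 12 13 14 15 16 17 18 19 20 21 22 23
     L  L  W  W  W  L  W  W  W  L  L  W  W  W  L  W  W  W  L  L  W  W  W  L
Position 23 is L, so the second player wins.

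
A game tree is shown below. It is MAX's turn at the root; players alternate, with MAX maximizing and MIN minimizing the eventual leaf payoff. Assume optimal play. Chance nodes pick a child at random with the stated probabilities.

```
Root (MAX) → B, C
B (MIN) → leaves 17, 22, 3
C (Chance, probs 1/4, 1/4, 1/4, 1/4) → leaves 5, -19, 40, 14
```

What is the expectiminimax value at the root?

10

B (MIN): min(17, 22, 3) = 3
C (Chance): 1/4·5 + 1/4·-19 + 1/4·40 + 1/4·14 = 10
Root (MAX): max(3, 10) = 10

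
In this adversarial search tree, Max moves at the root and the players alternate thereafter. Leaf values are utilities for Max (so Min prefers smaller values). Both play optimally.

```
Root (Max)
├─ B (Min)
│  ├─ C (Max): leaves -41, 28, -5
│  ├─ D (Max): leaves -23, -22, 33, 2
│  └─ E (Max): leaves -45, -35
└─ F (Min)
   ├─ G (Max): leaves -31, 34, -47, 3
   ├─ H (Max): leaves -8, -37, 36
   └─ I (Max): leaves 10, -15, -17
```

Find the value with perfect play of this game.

C (Max): max(-41, 28, -5) = 28
D (Max): max(-23, -22, 33, 2) = 33
E (Max): max(-45, -35) = -35
B (Min): min(28, 33, -35) = -35
G (Max): max(-31, 34, -47, 3) = 34
H (Max): max(-8, -37, 36) = 36
I (Max): max(10, -15, -17) = 10
F (Min): min(34, 36, 10) = 10
Root (Max): max(-35, 10) = 10

10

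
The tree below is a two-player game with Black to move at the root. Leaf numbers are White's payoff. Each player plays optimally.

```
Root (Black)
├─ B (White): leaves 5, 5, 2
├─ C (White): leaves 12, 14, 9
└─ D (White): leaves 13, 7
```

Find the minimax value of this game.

B (White): max(5, 5, 2) = 5
C (White): max(12, 14, 9) = 14
D (White): max(13, 7) = 13
Root (Black): min(5, 14, 13) = 5

5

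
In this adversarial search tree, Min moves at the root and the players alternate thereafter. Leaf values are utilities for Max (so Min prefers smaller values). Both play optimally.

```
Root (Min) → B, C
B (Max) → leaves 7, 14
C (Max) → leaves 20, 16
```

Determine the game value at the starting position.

14

B (Max): max(7, 14) = 14
C (Max): max(20, 16) = 20
Root (Min): min(14, 20) = 14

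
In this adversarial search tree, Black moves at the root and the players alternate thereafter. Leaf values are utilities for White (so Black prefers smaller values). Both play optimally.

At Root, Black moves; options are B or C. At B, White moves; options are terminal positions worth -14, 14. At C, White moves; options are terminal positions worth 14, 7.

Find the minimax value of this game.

14

B (White): max(-14, 14) = 14
C (White): max(14, 7) = 14
Root (Black): min(14, 14) = 14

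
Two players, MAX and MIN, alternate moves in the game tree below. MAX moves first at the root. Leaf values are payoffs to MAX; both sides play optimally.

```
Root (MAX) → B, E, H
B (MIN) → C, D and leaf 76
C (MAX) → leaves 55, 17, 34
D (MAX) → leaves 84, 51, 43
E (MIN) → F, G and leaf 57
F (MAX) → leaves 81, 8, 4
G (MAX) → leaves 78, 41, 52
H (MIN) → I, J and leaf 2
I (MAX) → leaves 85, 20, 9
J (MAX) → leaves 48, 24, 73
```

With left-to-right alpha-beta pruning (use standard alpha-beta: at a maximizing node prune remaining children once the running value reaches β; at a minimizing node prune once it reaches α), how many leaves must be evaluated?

19

C [α=-∞,β=+∞]: v=55
D [α=-∞,β=55]: v=84 after child 1 ≥ β → β-cutoff, skip 2
B [α=-∞,β=+∞]: v=55
F [α=55,β=+∞]: v=81
G [α=55,β=81]: v=78
E [α=55,β=+∞]: v=57
I [α=57,β=+∞]: v=85
J [α=57,β=85]: v=73
H [α=57,β=+∞]: v=2
Root [α=-∞,β=+∞]: v=57
Leaves evaluated: 19 of 21.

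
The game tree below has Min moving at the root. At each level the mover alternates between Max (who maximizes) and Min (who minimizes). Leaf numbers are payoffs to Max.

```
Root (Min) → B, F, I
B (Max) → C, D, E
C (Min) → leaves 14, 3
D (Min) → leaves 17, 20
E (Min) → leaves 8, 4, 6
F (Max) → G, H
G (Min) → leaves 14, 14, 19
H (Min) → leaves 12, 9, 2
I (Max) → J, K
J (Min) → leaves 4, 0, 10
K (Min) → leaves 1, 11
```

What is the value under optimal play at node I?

1

J: min(4, 0, 10) = 0
K: min(1, 11) = 1
I: max(0, 1) = 1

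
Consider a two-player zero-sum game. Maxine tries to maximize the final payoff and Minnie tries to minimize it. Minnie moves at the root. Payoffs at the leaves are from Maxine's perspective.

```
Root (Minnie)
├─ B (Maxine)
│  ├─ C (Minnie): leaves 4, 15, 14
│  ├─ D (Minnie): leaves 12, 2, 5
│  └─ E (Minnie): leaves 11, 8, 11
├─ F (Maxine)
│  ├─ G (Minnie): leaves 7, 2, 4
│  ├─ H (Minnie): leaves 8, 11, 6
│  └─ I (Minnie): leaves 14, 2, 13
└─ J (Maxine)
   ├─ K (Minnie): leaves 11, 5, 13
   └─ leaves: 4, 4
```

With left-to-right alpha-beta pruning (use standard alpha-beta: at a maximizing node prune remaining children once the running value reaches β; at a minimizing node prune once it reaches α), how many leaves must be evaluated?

C [α=-∞,β=+∞]: v=4
D [α=4,β=+∞]: v=2 after child 2 ≤ α → α-cutoff, skip 1
E [α=4,β=+∞]: v=8
B [α=-∞,β=+∞]: v=8
G [α=-∞,β=8]: v=2
H [α=2,β=8]: v=6
I [α=6,β=8]: v=2 after child 2 ≤ α → α-cutoff, skip 1
F [α=-∞,β=8]: v=6
K [α=-∞,β=6]: v=5
J [α=-∞,β=6]: v=5
Root [α=-∞,β=+∞]: v=5
Leaves evaluated: 21 of 23.

21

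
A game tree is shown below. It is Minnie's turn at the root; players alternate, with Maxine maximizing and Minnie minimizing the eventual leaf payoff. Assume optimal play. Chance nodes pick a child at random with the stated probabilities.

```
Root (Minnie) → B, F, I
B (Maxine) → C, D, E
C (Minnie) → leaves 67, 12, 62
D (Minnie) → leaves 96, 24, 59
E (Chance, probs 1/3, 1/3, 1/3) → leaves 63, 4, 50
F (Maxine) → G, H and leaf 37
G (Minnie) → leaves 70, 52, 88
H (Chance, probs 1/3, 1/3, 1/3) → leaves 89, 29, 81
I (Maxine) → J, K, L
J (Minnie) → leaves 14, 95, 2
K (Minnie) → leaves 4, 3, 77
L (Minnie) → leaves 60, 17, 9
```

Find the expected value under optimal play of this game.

9

C (Minnie): min(67, 12, 62) = 12
D (Minnie): min(96, 24, 59) = 24
E (Chance): 1/3·63 + 1/3·4 + 1/3·50 = 39
B (Maxine): max(12, 24, 39) = 39
G (Minnie): min(70, 52, 88) = 52
H (Chance): 1/3·89 + 1/3·29 + 1/3·81 = 66.33
F (Maxine): max(52, 66.33, 37) = 66.33
J (Minnie): min(14, 95, 2) = 2
K (Minnie): min(4, 3, 77) = 3
L (Minnie): min(60, 17, 9) = 9
I (Maxine): max(2, 3, 9) = 9
Root (Minnie): min(39, 66.33, 9) = 9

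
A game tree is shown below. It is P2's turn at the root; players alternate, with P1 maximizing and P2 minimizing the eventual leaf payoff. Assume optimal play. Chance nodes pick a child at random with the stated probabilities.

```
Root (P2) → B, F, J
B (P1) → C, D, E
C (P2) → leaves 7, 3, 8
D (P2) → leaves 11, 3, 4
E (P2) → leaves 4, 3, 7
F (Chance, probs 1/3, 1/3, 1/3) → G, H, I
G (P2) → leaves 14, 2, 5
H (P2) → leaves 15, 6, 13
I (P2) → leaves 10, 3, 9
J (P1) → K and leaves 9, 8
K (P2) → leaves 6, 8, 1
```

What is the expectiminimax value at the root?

3

C (P2): min(7, 3, 8) = 3
D (P2): min(11, 3, 4) = 3
E (P2): min(4, 3, 7) = 3
B (P1): max(3, 3, 3) = 3
G (P2): min(14, 2, 5) = 2
H (P2): min(15, 6, 13) = 6
I (P2): min(10, 3, 9) = 3
F (Chance): 1/3·2 + 1/3·6 + 1/3·3 = 3.67
K (P2): min(6, 8, 1) = 1
J (P1): max(1, 9, 8) = 9
Root (P2): min(3, 3.67, 9) = 3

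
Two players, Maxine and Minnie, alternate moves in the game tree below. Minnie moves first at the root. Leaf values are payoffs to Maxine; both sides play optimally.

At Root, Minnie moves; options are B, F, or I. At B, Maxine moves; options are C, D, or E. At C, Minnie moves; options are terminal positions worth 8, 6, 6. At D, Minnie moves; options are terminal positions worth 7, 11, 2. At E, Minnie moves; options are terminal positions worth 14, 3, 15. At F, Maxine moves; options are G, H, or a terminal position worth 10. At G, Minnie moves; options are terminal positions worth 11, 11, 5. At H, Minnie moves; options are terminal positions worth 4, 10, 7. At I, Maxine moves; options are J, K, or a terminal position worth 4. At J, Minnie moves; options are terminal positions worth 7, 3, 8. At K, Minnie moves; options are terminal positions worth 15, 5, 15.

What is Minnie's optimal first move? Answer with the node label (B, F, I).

C (Minnie): min(8, 6, 6) = 6
D (Minnie): min(7, 11, 2) = 2
E (Minnie): min(14, 3, 15) = 3
B (Maxine): max(6, 2, 3) = 6
G (Minnie): min(11, 11, 5) = 5
H (Minnie): min(4, 10, 7) = 4
F (Maxine): max(5, 4, 10) = 10
J (Minnie): min(7, 3, 8) = 3
K (Minnie): min(15, 5, 15) = 5
I (Maxine): max(3, 5, 4) = 5
Root (Minnie): min(6, 10, 5) = 5
Minnie picks the child with the lowest value: I (value 5).

I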